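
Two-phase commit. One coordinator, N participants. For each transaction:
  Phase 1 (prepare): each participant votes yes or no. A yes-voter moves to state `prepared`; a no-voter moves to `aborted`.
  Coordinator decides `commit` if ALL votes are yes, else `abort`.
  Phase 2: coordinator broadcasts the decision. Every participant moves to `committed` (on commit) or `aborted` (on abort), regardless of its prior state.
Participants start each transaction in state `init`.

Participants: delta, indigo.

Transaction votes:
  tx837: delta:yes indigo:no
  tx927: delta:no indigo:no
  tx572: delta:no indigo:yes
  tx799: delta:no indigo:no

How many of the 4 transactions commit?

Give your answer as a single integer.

Answer: 0

Derivation:
tx837: no from indigo -> abort (commits=0)
tx927: no from delta, indigo -> abort (commits=0)
tx572: no from delta -> abort (commits=0)
tx799: no from delta, indigo -> abort (commits=0)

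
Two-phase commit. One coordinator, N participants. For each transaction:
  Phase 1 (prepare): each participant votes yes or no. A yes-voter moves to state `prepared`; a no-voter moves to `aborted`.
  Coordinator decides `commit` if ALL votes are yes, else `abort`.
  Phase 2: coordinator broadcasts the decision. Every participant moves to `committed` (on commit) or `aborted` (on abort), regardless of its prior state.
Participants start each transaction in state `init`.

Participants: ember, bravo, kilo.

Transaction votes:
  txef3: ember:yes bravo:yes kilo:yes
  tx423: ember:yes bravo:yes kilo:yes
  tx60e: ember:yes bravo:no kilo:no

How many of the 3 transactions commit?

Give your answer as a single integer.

Answer: 2

Derivation:
txef3: all yes -> commit (commits=1)
tx423: all yes -> commit (commits=2)
tx60e: no from bravo, kilo -> abort (commits=2)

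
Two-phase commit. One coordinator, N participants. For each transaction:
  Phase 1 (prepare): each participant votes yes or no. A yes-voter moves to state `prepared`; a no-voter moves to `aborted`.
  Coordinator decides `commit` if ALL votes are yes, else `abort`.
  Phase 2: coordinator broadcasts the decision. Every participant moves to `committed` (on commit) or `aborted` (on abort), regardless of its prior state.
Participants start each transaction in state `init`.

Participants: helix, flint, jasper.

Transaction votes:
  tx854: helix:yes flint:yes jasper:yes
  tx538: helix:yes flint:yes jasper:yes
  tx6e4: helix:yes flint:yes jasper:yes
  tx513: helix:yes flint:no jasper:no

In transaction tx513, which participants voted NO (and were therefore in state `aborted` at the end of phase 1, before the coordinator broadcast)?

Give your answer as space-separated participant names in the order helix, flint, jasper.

Txn tx513 phase 1: helix yes -> prepared; flint no -> aborted; jasper no -> aborted

Answer: flint jasper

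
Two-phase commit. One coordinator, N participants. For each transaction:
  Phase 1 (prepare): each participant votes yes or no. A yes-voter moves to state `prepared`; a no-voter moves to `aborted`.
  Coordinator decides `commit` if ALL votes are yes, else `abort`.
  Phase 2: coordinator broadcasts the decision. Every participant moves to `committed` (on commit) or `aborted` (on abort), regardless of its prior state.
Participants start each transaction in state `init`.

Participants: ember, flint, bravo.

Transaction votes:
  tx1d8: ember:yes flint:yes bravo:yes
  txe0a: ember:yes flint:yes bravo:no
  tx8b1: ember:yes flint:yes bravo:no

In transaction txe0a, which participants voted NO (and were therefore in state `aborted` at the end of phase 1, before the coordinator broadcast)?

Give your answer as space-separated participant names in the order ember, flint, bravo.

Txn txe0a phase 1: ember yes -> prepared; flint yes -> prepared; bravo no -> aborted

Answer: bravo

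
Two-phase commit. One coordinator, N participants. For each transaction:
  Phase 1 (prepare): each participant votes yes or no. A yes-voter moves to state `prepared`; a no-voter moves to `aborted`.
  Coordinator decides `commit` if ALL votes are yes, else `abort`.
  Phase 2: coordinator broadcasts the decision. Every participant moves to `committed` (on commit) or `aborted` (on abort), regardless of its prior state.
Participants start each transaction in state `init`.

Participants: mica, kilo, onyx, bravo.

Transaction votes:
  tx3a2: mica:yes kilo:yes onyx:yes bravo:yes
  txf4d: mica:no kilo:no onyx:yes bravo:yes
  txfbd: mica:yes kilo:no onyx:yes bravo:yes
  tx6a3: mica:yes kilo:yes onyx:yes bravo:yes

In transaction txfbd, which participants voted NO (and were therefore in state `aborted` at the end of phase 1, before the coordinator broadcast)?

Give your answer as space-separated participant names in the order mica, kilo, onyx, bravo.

Answer: kilo

Derivation:
Txn txfbd phase 1: mica yes -> prepared; kilo no -> aborted; onyx yes -> prepared; bravo yes -> prepared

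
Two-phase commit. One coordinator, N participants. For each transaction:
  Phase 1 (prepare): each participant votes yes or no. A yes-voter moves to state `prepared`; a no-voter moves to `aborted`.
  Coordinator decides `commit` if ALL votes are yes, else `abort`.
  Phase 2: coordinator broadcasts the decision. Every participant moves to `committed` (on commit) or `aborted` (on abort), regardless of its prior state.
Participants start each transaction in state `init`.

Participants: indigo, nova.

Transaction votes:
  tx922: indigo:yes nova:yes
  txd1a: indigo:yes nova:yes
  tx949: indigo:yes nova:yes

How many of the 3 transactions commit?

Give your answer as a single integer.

tx922: all yes -> commit (commits=1)
txd1a: all yes -> commit (commits=2)
tx949: all yes -> commit (commits=3)

Answer: 3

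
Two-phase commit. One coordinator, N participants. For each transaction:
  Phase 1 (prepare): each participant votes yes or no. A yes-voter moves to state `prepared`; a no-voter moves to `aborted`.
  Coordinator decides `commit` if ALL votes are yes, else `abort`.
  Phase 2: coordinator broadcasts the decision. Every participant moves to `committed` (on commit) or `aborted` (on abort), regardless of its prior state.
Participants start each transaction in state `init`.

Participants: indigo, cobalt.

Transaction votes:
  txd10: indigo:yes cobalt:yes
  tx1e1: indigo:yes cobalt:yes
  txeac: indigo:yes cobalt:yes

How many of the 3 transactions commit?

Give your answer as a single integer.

txd10: all yes -> commit (commits=1)
tx1e1: all yes -> commit (commits=2)
txeac: all yes -> commit (commits=3)

Answer: 3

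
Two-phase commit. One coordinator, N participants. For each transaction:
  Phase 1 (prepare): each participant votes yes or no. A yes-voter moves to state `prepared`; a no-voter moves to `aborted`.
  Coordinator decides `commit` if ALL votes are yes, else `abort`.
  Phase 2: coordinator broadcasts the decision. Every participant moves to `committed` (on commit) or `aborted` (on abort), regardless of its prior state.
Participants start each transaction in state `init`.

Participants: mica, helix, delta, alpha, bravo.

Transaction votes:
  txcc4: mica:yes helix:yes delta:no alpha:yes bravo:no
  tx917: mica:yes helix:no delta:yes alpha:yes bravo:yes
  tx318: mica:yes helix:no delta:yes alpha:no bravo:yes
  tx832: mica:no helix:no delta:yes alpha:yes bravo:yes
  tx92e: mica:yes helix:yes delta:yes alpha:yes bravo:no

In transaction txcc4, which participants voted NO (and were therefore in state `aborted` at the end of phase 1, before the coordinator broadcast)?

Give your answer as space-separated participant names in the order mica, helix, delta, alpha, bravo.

Answer: delta bravo

Derivation:
Txn txcc4 phase 1: mica yes -> prepared; helix yes -> prepared; delta no -> aborted; alpha yes -> prepared; bravo no -> aborted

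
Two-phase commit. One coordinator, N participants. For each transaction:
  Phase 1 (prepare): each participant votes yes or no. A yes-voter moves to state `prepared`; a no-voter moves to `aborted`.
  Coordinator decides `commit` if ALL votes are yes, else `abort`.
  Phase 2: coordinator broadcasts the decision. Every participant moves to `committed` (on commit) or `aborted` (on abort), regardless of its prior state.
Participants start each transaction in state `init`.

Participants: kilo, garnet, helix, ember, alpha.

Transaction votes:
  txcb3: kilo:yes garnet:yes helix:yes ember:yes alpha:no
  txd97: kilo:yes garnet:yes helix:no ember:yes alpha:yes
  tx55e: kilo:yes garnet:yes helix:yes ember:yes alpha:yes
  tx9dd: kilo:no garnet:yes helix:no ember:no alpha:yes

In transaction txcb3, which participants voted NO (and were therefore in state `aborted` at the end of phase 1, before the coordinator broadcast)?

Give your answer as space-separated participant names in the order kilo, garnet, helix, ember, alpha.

Answer: alpha

Derivation:
Txn txcb3 phase 1: kilo yes -> prepared; garnet yes -> prepared; helix yes -> prepared; ember yes -> prepared; alpha no -> aborted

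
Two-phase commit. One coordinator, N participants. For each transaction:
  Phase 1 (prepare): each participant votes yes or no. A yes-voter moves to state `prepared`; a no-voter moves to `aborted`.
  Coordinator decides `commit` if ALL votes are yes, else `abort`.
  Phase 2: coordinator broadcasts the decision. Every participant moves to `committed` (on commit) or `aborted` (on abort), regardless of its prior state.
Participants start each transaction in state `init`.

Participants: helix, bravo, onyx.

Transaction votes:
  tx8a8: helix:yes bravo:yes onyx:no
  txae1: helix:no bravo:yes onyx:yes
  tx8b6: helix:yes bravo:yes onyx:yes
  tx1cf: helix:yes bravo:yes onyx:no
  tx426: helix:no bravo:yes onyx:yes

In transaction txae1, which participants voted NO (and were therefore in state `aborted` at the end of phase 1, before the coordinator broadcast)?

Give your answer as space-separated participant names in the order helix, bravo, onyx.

Txn txae1 phase 1: helix no -> aborted; bravo yes -> prepared; onyx yes -> prepared

Answer: helix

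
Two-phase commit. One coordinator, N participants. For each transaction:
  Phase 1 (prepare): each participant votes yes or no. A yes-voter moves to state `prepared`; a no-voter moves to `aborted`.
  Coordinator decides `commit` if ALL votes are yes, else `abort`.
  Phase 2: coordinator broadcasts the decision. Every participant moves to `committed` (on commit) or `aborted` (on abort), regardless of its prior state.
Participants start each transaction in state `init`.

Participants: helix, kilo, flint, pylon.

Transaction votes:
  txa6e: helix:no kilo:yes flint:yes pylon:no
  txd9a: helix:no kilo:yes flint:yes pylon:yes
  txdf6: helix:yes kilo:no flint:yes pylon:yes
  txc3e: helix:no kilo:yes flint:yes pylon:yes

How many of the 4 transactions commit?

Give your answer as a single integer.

Answer: 0

Derivation:
txa6e: no from helix, pylon -> abort (commits=0)
txd9a: no from helix -> abort (commits=0)
txdf6: no from kilo -> abort (commits=0)
txc3e: no from helix -> abort (commits=0)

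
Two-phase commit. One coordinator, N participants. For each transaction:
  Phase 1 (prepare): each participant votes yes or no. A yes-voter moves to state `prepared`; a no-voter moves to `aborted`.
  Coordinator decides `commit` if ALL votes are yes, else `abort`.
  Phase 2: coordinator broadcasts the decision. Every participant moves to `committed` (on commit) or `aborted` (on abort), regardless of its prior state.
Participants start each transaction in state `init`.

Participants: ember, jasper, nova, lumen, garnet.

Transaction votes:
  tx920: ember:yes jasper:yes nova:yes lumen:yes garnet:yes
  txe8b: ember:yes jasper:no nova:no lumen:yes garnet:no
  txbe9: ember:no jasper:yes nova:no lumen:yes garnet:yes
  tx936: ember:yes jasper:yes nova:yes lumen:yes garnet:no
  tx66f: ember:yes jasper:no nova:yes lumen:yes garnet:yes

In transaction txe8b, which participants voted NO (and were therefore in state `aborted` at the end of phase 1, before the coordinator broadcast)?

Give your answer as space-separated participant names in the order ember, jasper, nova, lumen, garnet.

Answer: jasper nova garnet

Derivation:
Txn txe8b phase 1: ember yes -> prepared; jasper no -> aborted; nova no -> aborted; lumen yes -> prepared; garnet no -> aborted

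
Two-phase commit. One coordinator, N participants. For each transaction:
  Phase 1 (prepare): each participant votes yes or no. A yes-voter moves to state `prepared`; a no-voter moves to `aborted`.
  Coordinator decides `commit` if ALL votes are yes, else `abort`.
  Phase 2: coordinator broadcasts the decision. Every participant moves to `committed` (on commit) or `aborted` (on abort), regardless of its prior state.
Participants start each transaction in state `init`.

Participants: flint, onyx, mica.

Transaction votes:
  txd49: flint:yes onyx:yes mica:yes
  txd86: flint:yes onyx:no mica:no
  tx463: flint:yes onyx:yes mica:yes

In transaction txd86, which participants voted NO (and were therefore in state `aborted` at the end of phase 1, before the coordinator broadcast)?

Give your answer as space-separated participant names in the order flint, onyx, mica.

Answer: onyx mica

Derivation:
Txn txd86 phase 1: flint yes -> prepared; onyx no -> aborted; mica no -> aborted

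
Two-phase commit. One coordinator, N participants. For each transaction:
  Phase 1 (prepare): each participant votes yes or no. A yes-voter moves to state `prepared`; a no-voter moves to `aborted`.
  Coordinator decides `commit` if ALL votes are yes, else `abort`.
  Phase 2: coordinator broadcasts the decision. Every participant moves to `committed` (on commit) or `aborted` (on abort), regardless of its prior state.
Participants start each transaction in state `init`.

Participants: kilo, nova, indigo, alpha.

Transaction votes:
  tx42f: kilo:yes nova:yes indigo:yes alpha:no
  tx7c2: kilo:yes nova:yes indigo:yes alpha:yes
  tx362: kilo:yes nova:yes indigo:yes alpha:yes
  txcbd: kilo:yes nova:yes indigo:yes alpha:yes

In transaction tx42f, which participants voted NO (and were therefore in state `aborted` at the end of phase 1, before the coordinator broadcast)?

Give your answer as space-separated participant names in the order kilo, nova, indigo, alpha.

Txn tx42f phase 1: kilo yes -> prepared; nova yes -> prepared; indigo yes -> prepared; alpha no -> aborted

Answer: alpha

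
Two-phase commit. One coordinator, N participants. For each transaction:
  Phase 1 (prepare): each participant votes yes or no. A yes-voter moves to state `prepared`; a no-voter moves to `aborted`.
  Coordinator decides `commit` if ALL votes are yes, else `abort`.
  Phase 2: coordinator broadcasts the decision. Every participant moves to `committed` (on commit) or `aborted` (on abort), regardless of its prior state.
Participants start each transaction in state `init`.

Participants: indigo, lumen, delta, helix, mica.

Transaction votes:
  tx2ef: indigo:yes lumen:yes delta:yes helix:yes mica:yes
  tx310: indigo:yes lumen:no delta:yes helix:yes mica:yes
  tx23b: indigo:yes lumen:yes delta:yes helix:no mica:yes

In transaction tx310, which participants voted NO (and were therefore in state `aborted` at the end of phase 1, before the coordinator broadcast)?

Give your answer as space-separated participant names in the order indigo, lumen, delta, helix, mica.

Txn tx310 phase 1: indigo yes -> prepared; lumen no -> aborted; delta yes -> prepared; helix yes -> prepared; mica yes -> prepared

Answer: lumen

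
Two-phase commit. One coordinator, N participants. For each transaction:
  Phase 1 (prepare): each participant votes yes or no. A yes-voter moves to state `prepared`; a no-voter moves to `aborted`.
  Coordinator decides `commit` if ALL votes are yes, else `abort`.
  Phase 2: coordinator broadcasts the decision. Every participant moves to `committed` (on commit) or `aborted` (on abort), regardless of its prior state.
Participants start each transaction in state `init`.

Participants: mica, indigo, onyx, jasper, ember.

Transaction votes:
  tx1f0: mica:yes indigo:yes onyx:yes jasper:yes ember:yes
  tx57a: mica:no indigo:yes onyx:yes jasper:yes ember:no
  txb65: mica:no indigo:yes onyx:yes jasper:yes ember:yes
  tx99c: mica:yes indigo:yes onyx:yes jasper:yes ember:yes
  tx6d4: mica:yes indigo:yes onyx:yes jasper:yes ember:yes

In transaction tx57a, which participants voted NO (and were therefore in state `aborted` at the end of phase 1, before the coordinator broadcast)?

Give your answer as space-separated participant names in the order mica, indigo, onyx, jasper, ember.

Answer: mica ember

Derivation:
Txn tx57a phase 1: mica no -> aborted; indigo yes -> prepared; onyx yes -> prepared; jasper yes -> prepared; ember no -> aborted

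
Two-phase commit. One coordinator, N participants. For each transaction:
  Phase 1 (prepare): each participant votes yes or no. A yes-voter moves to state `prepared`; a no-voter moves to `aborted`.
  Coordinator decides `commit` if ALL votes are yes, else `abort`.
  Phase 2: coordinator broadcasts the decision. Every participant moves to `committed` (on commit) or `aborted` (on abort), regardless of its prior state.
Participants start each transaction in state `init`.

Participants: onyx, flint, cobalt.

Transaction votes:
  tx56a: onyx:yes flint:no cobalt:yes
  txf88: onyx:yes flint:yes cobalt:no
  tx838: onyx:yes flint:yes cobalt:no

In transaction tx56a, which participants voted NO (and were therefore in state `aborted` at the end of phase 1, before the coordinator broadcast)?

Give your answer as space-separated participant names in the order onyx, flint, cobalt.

Answer: flint

Derivation:
Txn tx56a phase 1: onyx yes -> prepared; flint no -> aborted; cobalt yes -> prepared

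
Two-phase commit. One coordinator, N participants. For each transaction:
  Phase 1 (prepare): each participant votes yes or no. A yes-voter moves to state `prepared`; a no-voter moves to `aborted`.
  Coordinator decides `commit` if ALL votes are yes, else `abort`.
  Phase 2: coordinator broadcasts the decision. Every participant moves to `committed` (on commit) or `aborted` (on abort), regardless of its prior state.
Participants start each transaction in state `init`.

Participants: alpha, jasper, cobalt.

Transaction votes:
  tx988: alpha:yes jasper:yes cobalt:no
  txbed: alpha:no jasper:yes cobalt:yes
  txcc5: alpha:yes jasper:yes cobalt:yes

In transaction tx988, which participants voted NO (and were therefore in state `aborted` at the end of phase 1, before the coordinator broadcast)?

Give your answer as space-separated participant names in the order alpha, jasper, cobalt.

Answer: cobalt

Derivation:
Txn tx988 phase 1: alpha yes -> prepared; jasper yes -> prepared; cobalt no -> aborted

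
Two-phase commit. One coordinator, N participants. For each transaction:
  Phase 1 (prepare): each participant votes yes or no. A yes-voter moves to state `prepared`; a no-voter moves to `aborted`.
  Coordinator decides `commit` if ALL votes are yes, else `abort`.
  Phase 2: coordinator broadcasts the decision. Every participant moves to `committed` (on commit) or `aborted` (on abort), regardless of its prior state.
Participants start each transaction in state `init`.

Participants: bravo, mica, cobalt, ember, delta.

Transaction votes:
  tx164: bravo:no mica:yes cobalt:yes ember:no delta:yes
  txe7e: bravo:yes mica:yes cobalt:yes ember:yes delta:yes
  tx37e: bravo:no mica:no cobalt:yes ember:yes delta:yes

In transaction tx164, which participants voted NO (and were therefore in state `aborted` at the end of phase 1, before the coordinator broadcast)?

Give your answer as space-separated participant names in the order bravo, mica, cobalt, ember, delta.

Txn tx164 phase 1: bravo no -> aborted; mica yes -> prepared; cobalt yes -> prepared; ember no -> aborted; delta yes -> prepared

Answer: bravo ember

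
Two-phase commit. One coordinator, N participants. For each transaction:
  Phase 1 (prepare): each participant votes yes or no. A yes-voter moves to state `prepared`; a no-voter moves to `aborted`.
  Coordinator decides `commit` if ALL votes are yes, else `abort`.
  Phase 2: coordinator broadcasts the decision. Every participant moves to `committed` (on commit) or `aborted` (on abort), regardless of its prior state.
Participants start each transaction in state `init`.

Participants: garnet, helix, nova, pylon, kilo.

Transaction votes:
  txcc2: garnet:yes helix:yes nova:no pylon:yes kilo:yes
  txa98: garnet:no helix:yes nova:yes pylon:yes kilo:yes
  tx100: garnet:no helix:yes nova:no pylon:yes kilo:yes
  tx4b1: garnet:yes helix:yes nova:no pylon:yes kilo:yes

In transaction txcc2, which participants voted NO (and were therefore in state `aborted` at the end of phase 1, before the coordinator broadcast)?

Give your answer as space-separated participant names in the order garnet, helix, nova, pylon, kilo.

Txn txcc2 phase 1: garnet yes -> prepared; helix yes -> prepared; nova no -> aborted; pylon yes -> prepared; kilo yes -> prepared

Answer: nova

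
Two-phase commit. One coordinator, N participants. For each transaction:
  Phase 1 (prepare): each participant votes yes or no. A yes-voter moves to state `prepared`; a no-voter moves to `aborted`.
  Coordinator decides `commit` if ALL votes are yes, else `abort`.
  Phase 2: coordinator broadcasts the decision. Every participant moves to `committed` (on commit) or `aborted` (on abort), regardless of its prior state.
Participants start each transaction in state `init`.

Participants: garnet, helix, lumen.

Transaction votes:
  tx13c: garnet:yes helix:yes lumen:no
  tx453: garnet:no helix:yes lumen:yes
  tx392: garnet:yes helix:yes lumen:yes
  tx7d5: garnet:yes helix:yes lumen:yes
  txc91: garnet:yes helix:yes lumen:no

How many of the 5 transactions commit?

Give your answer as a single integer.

tx13c: no from lumen -> abort (commits=0)
tx453: no from garnet -> abort (commits=0)
tx392: all yes -> commit (commits=1)
tx7d5: all yes -> commit (commits=2)
txc91: no from lumen -> abort (commits=2)

Answer: 2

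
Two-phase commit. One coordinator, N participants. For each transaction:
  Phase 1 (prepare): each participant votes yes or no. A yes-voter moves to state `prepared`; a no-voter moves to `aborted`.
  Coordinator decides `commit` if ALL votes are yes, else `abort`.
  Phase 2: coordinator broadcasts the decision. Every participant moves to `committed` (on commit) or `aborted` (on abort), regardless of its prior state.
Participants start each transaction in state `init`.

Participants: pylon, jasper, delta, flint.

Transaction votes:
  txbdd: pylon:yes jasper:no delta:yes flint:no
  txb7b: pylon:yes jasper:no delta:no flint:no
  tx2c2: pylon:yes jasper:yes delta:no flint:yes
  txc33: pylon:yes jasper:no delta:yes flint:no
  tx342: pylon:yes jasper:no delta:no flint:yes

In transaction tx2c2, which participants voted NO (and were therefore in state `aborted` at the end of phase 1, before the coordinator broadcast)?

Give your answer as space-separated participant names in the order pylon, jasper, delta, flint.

Txn tx2c2 phase 1: pylon yes -> prepared; jasper yes -> prepared; delta no -> aborted; flint yes -> prepared

Answer: delta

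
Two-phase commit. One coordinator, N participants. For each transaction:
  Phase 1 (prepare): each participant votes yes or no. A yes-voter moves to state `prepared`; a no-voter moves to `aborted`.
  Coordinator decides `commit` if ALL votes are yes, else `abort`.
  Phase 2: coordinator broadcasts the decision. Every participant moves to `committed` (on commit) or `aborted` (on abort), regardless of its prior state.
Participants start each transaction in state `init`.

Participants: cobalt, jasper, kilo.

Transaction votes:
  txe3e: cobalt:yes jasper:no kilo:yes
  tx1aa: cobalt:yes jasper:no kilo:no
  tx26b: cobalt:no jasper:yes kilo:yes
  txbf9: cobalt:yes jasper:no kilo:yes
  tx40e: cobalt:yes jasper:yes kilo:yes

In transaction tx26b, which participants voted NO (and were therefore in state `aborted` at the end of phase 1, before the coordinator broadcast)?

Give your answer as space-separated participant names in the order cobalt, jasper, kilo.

Txn tx26b phase 1: cobalt no -> aborted; jasper yes -> prepared; kilo yes -> prepared

Answer: cobalt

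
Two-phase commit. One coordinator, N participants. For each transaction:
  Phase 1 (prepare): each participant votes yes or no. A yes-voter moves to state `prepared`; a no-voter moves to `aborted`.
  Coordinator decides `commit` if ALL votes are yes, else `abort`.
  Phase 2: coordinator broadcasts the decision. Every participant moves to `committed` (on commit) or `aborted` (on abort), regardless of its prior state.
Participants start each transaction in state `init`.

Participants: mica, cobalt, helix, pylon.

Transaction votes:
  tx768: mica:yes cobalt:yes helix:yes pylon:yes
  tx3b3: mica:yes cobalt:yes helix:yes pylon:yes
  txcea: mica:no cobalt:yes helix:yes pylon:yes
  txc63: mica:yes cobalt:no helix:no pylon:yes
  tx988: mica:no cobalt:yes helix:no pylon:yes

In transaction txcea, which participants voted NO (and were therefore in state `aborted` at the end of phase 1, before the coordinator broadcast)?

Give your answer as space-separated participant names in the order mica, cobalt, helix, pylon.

Txn txcea phase 1: mica no -> aborted; cobalt yes -> prepared; helix yes -> prepared; pylon yes -> prepared

Answer: mica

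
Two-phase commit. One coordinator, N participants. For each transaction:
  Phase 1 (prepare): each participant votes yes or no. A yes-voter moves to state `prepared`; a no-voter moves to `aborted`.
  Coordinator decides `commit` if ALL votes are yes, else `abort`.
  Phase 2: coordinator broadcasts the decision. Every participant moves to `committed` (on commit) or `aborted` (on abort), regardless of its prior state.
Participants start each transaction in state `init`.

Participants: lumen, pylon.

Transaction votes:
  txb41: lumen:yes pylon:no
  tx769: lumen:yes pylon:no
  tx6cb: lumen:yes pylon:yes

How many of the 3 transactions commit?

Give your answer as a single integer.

Answer: 1

Derivation:
txb41: no from pylon -> abort (commits=0)
tx769: no from pylon -> abort (commits=0)
tx6cb: all yes -> commit (commits=1)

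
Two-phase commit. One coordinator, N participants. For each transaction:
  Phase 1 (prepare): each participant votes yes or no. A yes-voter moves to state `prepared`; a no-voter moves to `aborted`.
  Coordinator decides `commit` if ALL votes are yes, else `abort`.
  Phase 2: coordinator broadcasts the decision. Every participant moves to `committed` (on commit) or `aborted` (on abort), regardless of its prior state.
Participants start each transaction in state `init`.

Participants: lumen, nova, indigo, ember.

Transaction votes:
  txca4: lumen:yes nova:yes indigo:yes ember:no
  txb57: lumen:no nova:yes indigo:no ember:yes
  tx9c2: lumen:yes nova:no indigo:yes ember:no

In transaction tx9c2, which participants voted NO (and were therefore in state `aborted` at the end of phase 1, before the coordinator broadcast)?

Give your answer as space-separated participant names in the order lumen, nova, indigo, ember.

Answer: nova ember

Derivation:
Txn tx9c2 phase 1: lumen yes -> prepared; nova no -> aborted; indigo yes -> prepared; ember no -> aborted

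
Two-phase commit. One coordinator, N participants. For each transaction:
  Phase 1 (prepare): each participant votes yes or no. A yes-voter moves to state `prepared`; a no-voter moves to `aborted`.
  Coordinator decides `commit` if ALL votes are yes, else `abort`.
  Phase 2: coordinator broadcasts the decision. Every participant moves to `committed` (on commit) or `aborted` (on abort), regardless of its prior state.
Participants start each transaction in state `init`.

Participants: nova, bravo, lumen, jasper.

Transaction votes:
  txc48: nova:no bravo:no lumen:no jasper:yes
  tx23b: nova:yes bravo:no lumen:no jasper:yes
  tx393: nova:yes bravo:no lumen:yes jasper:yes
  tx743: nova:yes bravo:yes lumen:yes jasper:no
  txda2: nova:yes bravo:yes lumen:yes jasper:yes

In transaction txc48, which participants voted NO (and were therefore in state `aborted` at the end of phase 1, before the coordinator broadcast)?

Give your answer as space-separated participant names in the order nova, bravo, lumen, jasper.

Txn txc48 phase 1: nova no -> aborted; bravo no -> aborted; lumen no -> aborted; jasper yes -> prepared

Answer: nova bravo lumen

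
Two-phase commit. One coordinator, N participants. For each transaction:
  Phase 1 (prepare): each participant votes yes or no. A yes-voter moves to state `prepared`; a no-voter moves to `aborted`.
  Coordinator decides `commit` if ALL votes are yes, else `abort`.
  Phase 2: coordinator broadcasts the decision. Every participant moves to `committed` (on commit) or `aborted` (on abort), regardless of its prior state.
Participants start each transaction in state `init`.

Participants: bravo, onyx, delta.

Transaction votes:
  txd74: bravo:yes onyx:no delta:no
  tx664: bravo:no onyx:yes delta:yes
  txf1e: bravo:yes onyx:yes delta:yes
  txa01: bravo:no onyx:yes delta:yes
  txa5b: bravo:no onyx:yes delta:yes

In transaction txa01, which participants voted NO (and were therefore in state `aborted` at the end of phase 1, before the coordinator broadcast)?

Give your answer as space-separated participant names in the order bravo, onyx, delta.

Answer: bravo

Derivation:
Txn txa01 phase 1: bravo no -> aborted; onyx yes -> prepared; delta yes -> prepared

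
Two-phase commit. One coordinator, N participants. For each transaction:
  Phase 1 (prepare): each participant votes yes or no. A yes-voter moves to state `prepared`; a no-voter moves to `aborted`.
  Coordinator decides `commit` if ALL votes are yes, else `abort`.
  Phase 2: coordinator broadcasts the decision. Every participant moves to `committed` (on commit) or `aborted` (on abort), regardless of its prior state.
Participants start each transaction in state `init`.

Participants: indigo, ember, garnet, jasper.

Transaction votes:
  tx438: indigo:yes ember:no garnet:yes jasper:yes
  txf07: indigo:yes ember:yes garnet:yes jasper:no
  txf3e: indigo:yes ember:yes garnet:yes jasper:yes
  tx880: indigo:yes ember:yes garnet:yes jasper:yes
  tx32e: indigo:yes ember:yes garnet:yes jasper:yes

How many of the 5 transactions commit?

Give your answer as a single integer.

tx438: no from ember -> abort (commits=0)
txf07: no from jasper -> abort (commits=0)
txf3e: all yes -> commit (commits=1)
tx880: all yes -> commit (commits=2)
tx32e: all yes -> commit (commits=3)

Answer: 3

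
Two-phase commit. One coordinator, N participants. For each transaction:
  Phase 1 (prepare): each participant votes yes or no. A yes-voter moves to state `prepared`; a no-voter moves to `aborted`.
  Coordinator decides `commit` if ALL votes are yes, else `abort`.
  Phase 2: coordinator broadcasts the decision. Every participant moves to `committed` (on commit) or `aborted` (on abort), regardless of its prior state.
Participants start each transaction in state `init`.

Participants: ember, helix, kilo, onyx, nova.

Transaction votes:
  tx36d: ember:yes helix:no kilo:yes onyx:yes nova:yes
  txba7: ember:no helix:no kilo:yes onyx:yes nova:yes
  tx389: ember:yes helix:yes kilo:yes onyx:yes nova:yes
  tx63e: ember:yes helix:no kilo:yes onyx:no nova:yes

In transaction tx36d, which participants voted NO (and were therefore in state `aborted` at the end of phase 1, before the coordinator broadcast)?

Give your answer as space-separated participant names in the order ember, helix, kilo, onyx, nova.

Txn tx36d phase 1: ember yes -> prepared; helix no -> aborted; kilo yes -> prepared; onyx yes -> prepared; nova yes -> prepared

Answer: helix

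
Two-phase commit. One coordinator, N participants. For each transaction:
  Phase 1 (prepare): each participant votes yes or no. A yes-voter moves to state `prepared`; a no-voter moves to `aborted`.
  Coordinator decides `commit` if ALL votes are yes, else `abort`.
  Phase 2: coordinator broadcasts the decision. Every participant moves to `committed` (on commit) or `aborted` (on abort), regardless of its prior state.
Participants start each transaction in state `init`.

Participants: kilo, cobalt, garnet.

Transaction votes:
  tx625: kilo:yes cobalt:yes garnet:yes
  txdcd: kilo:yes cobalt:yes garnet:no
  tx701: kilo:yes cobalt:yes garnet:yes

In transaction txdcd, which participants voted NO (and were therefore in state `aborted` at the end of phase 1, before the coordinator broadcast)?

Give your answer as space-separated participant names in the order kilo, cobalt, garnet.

Answer: garnet

Derivation:
Txn txdcd phase 1: kilo yes -> prepared; cobalt yes -> prepared; garnet no -> aborted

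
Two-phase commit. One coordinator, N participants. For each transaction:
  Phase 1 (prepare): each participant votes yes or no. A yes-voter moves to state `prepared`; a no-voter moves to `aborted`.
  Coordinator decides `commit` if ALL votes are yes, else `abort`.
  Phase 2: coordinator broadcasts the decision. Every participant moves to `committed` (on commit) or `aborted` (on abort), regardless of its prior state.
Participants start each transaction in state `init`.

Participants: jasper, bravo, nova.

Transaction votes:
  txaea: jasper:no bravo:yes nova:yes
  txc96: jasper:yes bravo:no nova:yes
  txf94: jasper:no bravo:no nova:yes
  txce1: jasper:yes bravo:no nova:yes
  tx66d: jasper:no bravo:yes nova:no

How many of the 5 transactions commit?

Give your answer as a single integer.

txaea: no from jasper -> abort (commits=0)
txc96: no from bravo -> abort (commits=0)
txf94: no from jasper, bravo -> abort (commits=0)
txce1: no from bravo -> abort (commits=0)
tx66d: no from jasper, nova -> abort (commits=0)

Answer: 0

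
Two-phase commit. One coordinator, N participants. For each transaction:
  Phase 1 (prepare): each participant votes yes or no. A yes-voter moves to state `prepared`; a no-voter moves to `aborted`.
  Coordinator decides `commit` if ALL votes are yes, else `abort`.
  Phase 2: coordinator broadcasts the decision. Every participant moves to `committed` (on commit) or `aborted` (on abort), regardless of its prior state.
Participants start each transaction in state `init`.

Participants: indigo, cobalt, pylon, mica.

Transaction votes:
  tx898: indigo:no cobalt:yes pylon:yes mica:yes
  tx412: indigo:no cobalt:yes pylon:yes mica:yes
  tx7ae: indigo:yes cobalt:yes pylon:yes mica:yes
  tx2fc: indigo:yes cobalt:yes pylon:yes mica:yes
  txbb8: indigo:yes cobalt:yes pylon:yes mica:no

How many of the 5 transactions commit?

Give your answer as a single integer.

tx898: no from indigo -> abort (commits=0)
tx412: no from indigo -> abort (commits=0)
tx7ae: all yes -> commit (commits=1)
tx2fc: all yes -> commit (commits=2)
txbb8: no from mica -> abort (commits=2)

Answer: 2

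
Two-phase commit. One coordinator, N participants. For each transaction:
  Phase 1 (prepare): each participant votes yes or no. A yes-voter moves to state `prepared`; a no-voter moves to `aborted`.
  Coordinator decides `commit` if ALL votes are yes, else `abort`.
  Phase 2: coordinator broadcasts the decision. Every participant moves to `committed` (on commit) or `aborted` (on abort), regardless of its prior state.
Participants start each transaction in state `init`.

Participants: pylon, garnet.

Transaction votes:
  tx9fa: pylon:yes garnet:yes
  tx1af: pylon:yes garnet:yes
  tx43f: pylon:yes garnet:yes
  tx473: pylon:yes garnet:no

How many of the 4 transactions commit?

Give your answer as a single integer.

Answer: 3

Derivation:
tx9fa: all yes -> commit (commits=1)
tx1af: all yes -> commit (commits=2)
tx43f: all yes -> commit (commits=3)
tx473: no from garnet -> abort (commits=3)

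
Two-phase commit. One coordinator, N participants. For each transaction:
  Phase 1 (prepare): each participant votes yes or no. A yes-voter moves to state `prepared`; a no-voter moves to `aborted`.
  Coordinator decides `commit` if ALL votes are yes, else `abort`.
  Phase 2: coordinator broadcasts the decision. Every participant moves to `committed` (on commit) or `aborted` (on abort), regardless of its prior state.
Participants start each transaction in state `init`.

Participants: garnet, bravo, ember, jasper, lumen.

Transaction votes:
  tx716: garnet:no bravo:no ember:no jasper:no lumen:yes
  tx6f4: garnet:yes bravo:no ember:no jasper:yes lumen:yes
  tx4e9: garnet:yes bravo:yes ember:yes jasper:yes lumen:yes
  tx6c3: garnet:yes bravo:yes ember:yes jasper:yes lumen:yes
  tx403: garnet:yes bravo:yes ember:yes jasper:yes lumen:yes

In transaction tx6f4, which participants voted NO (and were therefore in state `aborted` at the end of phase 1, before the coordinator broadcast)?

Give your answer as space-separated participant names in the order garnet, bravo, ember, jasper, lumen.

Answer: bravo ember

Derivation:
Txn tx6f4 phase 1: garnet yes -> prepared; bravo no -> aborted; ember no -> aborted; jasper yes -> prepared; lumen yes -> prepared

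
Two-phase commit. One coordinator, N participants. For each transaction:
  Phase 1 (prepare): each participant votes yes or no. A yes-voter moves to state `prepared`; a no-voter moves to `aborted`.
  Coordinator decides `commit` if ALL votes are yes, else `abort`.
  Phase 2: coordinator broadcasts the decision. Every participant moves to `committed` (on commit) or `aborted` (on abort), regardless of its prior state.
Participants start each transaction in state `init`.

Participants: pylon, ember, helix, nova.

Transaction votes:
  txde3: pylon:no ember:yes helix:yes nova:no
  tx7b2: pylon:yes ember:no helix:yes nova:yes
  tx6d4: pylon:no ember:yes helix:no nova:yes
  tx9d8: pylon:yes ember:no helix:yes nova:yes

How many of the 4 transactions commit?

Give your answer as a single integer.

txde3: no from pylon, nova -> abort (commits=0)
tx7b2: no from ember -> abort (commits=0)
tx6d4: no from pylon, helix -> abort (commits=0)
tx9d8: no from ember -> abort (commits=0)

Answer: 0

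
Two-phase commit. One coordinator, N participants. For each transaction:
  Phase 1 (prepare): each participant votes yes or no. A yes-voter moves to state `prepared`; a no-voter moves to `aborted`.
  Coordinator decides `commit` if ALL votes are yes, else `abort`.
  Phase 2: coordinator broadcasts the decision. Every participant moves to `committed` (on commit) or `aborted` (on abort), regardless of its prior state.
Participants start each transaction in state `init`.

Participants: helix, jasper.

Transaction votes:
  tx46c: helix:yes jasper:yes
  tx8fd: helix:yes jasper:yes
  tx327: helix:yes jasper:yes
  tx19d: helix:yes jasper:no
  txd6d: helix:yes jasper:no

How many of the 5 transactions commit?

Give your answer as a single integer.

tx46c: all yes -> commit (commits=1)
tx8fd: all yes -> commit (commits=2)
tx327: all yes -> commit (commits=3)
tx19d: no from jasper -> abort (commits=3)
txd6d: no from jasper -> abort (commits=3)

Answer: 3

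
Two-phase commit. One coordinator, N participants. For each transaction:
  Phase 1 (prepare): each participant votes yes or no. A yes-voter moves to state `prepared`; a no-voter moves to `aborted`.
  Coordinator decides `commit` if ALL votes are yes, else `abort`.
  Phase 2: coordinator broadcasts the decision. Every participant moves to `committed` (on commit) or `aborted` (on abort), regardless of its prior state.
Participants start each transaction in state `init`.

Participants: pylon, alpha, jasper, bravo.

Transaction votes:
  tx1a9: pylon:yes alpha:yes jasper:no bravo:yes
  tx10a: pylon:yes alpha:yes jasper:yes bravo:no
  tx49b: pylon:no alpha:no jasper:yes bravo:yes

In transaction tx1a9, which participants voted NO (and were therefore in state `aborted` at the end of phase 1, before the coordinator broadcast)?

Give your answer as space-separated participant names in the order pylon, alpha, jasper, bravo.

Txn tx1a9 phase 1: pylon yes -> prepared; alpha yes -> prepared; jasper no -> aborted; bravo yes -> prepared

Answer: jasper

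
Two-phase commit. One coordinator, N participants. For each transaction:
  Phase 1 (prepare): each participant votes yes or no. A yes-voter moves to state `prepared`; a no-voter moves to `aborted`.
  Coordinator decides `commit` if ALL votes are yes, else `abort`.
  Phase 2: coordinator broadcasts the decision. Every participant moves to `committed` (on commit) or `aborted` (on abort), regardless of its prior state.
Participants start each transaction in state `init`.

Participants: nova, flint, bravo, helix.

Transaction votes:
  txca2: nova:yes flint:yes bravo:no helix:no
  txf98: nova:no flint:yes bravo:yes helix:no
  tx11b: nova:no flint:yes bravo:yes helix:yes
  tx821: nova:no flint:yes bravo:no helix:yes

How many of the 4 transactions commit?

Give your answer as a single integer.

txca2: no from bravo, helix -> abort (commits=0)
txf98: no from nova, helix -> abort (commits=0)
tx11b: no from nova -> abort (commits=0)
tx821: no from nova, bravo -> abort (commits=0)

Answer: 0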